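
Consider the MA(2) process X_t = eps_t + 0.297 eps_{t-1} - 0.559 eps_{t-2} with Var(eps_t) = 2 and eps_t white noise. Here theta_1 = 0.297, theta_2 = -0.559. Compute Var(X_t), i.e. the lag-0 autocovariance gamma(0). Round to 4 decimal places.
\gamma(0) = 2.8014

For an MA(q) process X_t = eps_t + sum_i theta_i eps_{t-i} with
Var(eps_t) = sigma^2, the variance is
  gamma(0) = sigma^2 * (1 + sum_i theta_i^2).
  sum_i theta_i^2 = (0.297)^2 + (-0.559)^2 = 0.088209 + 0.312481 = 0.40069.
  gamma(0) = 2 * (1 + 0.40069) = 2 * 1.40069 = 2.80138, which rounds to 2.8014.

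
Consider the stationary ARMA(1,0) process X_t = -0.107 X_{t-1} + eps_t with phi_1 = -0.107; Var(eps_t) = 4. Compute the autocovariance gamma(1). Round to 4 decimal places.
\gamma(1) = -0.4330

Multiply the model equation by X_{t-k} and take expectations. With theta_0 = psi_0 = 1 and psi_j the MA(infinity) weights, this gives
  gamma(k) - sum_i phi_i gamma(k-i) = c_k,
  c_k = sigma^2 * sum_{j=k..q} theta_j psi_{j-k}   (c_k = 0 for k > q),
using gamma(-m) = gamma(m).
Pure AR (q = 0): c_0 = sigma^2 = 4, c_k = 0 for k >= 1.
Equations for k = 0 and k = 1 (AR order 1):
  gamma(0) = phi_1 gamma(1) + c_0
  gamma(1) = phi_1 gamma(0) + c_1
Substituting the second into the first: gamma(0) (1 - phi_1^2) = c_0 + phi_1 c_1, so
  gamma(0) = c_0 / (1 - phi_1^2) = 4 / (1 - (-0.107)^2) = 4 / 0.988551 = 4.046326.
  gamma(1) = phi_1 gamma(0) = (-0.107)(4.046326) = -0.432957.
Therefore gamma(1) = -0.4330 (to 4 decimal places).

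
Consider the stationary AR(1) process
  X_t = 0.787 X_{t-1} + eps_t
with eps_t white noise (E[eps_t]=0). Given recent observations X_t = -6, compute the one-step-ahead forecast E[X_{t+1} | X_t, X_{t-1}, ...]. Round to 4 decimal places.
E[X_{t+1} \mid \mathcal F_t] = -4.7220

For an AR(p) model X_t = c + sum_i phi_i X_{t-i} + eps_t, the
one-step-ahead conditional mean is
  E[X_{t+1} | X_t, ...] = c + sum_i phi_i X_{t+1-i}.
Substitute known values:
  E[X_{t+1} | ...] = (0.787) * (-6)
                   = -4.7220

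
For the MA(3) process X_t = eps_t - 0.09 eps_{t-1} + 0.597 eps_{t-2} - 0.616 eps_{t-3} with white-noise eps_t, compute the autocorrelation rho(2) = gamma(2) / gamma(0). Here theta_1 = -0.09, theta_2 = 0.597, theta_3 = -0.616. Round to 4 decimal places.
\rho(2) = 0.3741

For an MA(q) process with theta_0 = 1, the autocovariance is
  gamma(k) = sigma^2 * sum_{i=0..q-k} theta_i * theta_{i+k},
and rho(k) = gamma(k) / gamma(0). Sigma^2 cancels.
  numerator   = (1)*(0.597) + (-0.09)*(-0.616) = 0.65244.
  denominator = (1)^2 + (-0.09)^2 + (0.597)^2 + (-0.616)^2 = 1.743965.
  rho(2) = 0.65244 / 1.743965 = 0.3741.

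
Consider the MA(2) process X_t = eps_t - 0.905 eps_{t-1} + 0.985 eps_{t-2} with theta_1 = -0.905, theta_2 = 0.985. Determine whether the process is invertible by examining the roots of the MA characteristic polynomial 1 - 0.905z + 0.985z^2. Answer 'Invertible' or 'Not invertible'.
\text{Invertible}

The MA(q) characteristic polynomial is P(z) = 1 - 0.905z + 0.985z^2.
Invertibility requires all roots to lie outside the unit circle, i.e. |z| > 1 for every root.
Set 1 + (-0.905) z + (0.985) z^2 = 0, i.e. a z^2 + b z + c = 0 with a = 0.985, b = -0.905, c = 1.
Discriminant D = b^2 - 4ac = (-0.905)^2 - 4*(0.985)*1 = 0.819025 - (3.94) = -3.120975.
D < 0, so the roots are the complex-conjugate pair z = (-b +/- i sqrt(-D)) / (2a) = 0.4594 +/- 0.8968i.
For a conjugate pair |z|^2 = z * conj(z) = (product of roots) = c/a = 1/(0.985) = 1.015228, so |z| = sqrt(1.015228) = 1.0076 for both roots.
Moduli of all roots: 1.0076, 1.0076.
All moduli strictly greater than 1? Yes.
Verdict: Invertible.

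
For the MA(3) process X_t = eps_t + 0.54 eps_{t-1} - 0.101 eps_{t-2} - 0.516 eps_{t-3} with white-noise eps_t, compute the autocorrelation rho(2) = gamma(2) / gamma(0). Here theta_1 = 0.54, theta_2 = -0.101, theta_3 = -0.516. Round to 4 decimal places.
\rho(2) = -0.2421

For an MA(q) process with theta_0 = 1, the autocovariance is
  gamma(k) = sigma^2 * sum_{i=0..q-k} theta_i * theta_{i+k},
and rho(k) = gamma(k) / gamma(0). Sigma^2 cancels.
  numerator   = (1)*(-0.101) + (0.54)*(-0.516) = -0.37964.
  denominator = (1)^2 + (0.54)^2 + (-0.101)^2 + (-0.516)^2 = 1.568057.
  rho(2) = -0.37964 / 1.568057 = -0.2421.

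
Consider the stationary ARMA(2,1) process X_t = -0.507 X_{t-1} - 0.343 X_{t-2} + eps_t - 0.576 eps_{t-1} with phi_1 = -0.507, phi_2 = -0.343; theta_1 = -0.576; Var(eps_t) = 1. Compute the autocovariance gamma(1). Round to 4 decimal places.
\gamma(1) = -1.3104

Multiply the model equation by X_{t-k} and take expectations. With theta_0 = psi_0 = 1 and psi_j the MA(infinity) weights, this gives
  gamma(k) - sum_i phi_i gamma(k-i) = c_k,
  c_k = sigma^2 * sum_{j=k..q} theta_j psi_{j-k}   (c_k = 0 for k > q),
using gamma(-m) = gamma(m).
psi-weights needed (psi_j = theta_j + sum_i phi_i psi_{j-i}):
  psi_1 = theta_1 + phi_1 = -0.576 + (-0.507) = -1.083
Right-hand sides:
  c_0 = sigma^2 (1 + theta_1 psi_1) = 1 * (1 + (-0.576)(-1.083)) = 1 * 1.623808 = 1.623808
  c_1 = sigma^2 theta_1 = 1 * (-0.576) = -0.576
  c_2 = 0
Equations for k = 0, 1, 2 (AR order 2, c_2 = 0):
  (E0) gamma(0) = phi_1 gamma(1) + phi_2 gamma(2) + c_0
  (E1) gamma(1) = phi_1 gamma(0) + phi_2 gamma(1) + c_1
  (E2) gamma(2) = phi_1 gamma(1) + phi_2 gamma(0)
From (E1): gamma(1) = A gamma(0) + B with
  A = phi_1 / (1 - phi_2) = -0.507 / 1.343 = -0.377513,   B = c_1 / (1 - phi_2) = -0.576 / 1.343 = -0.428891.
Insert (E2) into (E0): gamma(0) (1 - phi_2^2) = phi_1 (1 + phi_2) gamma(1) + c_0.
  phi_1 (1 + phi_2) = (-0.507)(0.657) = -0.333099,   1 - phi_2^2 = 0.882351.
Replace gamma(1) by A gamma(0) + B and collect gamma(0):
  gamma(0) [0.882351 - (-0.333099)(-0.377513)] = (-0.333099)(-0.428891) + 1.623808
  gamma(0) * 0.756602 = 1.766671
  gamma(0) = 1.766671 / 0.756602 = 2.335008.
  gamma(1) = A gamma(0) + B = (-0.377513)(2.335008) + (-0.428891) = -1.310386.
Therefore gamma(1) = -1.3104 (to 4 decimal places).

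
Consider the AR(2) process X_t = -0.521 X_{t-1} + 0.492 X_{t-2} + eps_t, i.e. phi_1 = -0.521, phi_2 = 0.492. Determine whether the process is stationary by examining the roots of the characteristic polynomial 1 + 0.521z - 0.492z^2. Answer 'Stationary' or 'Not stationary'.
\text{Not stationary}

The AR(p) characteristic polynomial is P(z) = 1 + 0.521z - 0.492z^2.
Stationarity requires all roots to lie outside the unit circle, i.e. |z| > 1 for every root.
Set 1 + (0.521) z + (-0.492) z^2 = 0, i.e. a z^2 + b z + c = 0 with a = -0.492, b = 0.521, c = 1.
Discriminant D = b^2 - 4ac = (0.521)^2 - 4*(-0.492)*1 = 0.271441 - (-1.968) = 2.239441.
D >= 0, so the roots are real: z = (-b +/- sqrt(D)) / (2a) = (-0.521 +/- 1.496476) / (-0.984).
  z_1 = (-0.521 + 1.496476) / (-0.984) = -0.9913,   |z_1| = 0.9913.
  z_2 = (-0.521 - 1.496476) / (-0.984) = 2.0503,   |z_2| = 2.0503.
Moduli of all roots: 0.9913, 2.0503.
All moduli strictly greater than 1? No.
Verdict: Not stationary.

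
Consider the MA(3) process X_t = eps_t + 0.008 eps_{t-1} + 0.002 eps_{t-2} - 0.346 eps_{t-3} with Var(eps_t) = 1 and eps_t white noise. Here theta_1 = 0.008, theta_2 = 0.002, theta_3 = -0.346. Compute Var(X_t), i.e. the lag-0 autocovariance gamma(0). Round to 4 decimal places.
\gamma(0) = 1.1198

For an MA(q) process X_t = eps_t + sum_i theta_i eps_{t-i} with
Var(eps_t) = sigma^2, the variance is
  gamma(0) = sigma^2 * (1 + sum_i theta_i^2).
  sum_i theta_i^2 = (0.008)^2 + (0.002)^2 + (-0.346)^2 = 0.000064 + 0.000004 + 0.119716 = 0.119784.
  gamma(0) = 1 * (1 + 0.119784) = 1 * 1.119784 = 1.119784, which rounds to 1.1198.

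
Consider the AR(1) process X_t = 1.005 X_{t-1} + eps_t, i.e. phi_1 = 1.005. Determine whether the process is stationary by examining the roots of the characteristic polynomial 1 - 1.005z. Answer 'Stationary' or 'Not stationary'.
\text{Not stationary}

The AR(p) characteristic polynomial is P(z) = 1 - 1.005z.
Stationarity requires all roots to lie outside the unit circle, i.e. |z| > 1 for every root.
This is linear in z: 1 + (-1.005) z = 0  =>  z = -1/(-1.005) = 0.995025,  |z| = 0.995025.
Moduli of all roots: 0.9950.
All moduli strictly greater than 1? No.
Verdict: Not stationary.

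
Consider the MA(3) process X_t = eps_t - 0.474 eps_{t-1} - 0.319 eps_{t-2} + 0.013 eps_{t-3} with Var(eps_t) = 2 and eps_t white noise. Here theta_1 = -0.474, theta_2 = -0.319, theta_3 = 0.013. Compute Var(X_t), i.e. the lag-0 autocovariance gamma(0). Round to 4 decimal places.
\gamma(0) = 2.6532

For an MA(q) process X_t = eps_t + sum_i theta_i eps_{t-i} with
Var(eps_t) = sigma^2, the variance is
  gamma(0) = sigma^2 * (1 + sum_i theta_i^2).
  sum_i theta_i^2 = (-0.474)^2 + (-0.319)^2 + (0.013)^2 = 0.224676 + 0.101761 + 0.000169 = 0.326606.
  gamma(0) = 2 * (1 + 0.326606) = 2 * 1.326606 = 2.653212, which rounds to 2.6532.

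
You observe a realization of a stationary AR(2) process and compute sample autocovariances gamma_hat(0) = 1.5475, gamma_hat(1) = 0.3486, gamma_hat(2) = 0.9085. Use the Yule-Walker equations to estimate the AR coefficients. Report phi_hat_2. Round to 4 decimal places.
\hat\phi_{2} = 0.5650

The Yule-Walker equations for an AR(p) process read, in matrix form,
  Gamma_p phi = r_p,   with   (Gamma_p)_{ij} = gamma(|i - j|),
                       (r_p)_i = gamma(i),   i,j = 1..p.
Substitute the sample gammas (Toeplitz matrix and right-hand side of size 2):
  Gamma_p = [[1.5475, 0.3486], [0.3486, 1.5475]]
  r_p     = [0.3486, 0.9085]
Written out:
  1.5475 phi_1 + 0.3486 phi_2 = 0.3486
  0.3486 phi_1 + 1.5475 phi_2 = 0.9085
Solve by Cramer's rule:
  det = gamma(0)^2 - gamma(1)^2 = (1.5475)^2 - (0.3486)^2 = 2.39475625 - 0.12152196 = 2.27323429
  phi_hat_1 = [gamma(1) gamma(0) - gamma(1) gamma(2)] / det = [(0.3486)(1.5475) - (0.3486)(0.9085)] / 2.27323429 = 0.2227554 / 2.27323429 = 0.098
  phi_hat_2 = [gamma(0) gamma(2) - gamma(1)^2] / det = [(1.5475)(0.9085) - (0.3486)^2] / 2.27323429 = 1.28438179 / 2.27323429 = 0.565
So phi_hat = [0.0980, 0.5650].
Therefore phi_hat_2 = 0.5650.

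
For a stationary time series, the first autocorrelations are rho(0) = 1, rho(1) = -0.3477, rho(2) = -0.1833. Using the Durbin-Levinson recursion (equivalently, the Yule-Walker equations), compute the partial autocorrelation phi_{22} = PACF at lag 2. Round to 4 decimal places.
\phi_{22} = -0.3460

The PACF at lag k is phi_{kk}, the last component of the solution
to the Yule-Walker system G_k phi = r_k where
  (G_k)_{ij} = rho(|i - j|), (r_k)_i = rho(i), i,j = 1..k.
Equivalently, Durbin-Levinson gives phi_{kk} iteratively:
  phi_{11} = rho(1)
  phi_{kk} = [rho(k) - sum_{j=1..k-1} phi_{k-1,j} rho(k-j)]
            / [1 - sum_{j=1..k-1} phi_{k-1,j} rho(j)],
  phi_{k,j} = phi_{k-1,j} - phi_{kk} phi_{k-1,k-j},  j = 1..k-1.
Step k = 1:
  phi_11 = rho(1) = -0.3477.
Step k = 2:
  phi_22 = [rho(2) - phi_11 rho(1)] / [1 - phi_11 rho(1)] = [-0.1833 - (-0.3477)(-0.3477)] / [1 - (-0.3477)(-0.3477)]
         = -0.30419529 / 0.87910471 = -0.346.
Therefore phi_{22} = -0.3460.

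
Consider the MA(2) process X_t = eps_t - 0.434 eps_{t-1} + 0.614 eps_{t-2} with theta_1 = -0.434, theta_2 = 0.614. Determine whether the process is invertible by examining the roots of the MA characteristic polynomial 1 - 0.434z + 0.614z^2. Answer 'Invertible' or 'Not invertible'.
\text{Invertible}

The MA(q) characteristic polynomial is P(z) = 1 - 0.434z + 0.614z^2.
Invertibility requires all roots to lie outside the unit circle, i.e. |z| > 1 for every root.
Set 1 + (-0.434) z + (0.614) z^2 = 0, i.e. a z^2 + b z + c = 0 with a = 0.614, b = -0.434, c = 1.
Discriminant D = b^2 - 4ac = (-0.434)^2 - 4*(0.614)*1 = 0.188356 - (2.456) = -2.267644.
D < 0, so the roots are the complex-conjugate pair z = (-b +/- i sqrt(-D)) / (2a) = 0.3534 +/- 1.2263i.
For a conjugate pair |z|^2 = z * conj(z) = (product of roots) = c/a = 1/(0.614) = 1.628664, so |z| = sqrt(1.628664) = 1.2762 for both roots.
Moduli of all roots: 1.2762, 1.2762.
All moduli strictly greater than 1? Yes.
Verdict: Invertible.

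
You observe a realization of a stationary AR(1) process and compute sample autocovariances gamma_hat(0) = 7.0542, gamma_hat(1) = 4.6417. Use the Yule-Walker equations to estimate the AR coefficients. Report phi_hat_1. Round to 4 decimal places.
\hat\phi_{1} = 0.6580

The Yule-Walker equations for an AR(p) process read, in matrix form,
  Gamma_p phi = r_p,   with   (Gamma_p)_{ij} = gamma(|i - j|),
                       (r_p)_i = gamma(i),   i,j = 1..p.
Substitute the sample gammas (Toeplitz matrix and right-hand side of size 1):
  Gamma_p = [[7.0542]]
  r_p     = [4.6417]
With p = 1 this is the single equation gamma(0) phi_1 = gamma(1):
  phi_hat_1 = gamma(1) / gamma(0) = 4.6417 / 7.0542 = 0.6580.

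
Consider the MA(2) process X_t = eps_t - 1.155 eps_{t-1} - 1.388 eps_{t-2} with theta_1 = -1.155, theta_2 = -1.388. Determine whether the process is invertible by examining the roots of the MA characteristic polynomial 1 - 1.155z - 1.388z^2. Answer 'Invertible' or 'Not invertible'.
\text{Not invertible}

The MA(q) characteristic polynomial is P(z) = 1 - 1.155z - 1.388z^2.
Invertibility requires all roots to lie outside the unit circle, i.e. |z| > 1 for every root.
Set 1 + (-1.155) z + (-1.388) z^2 = 0, i.e. a z^2 + b z + c = 0 with a = -1.388, b = -1.155, c = 1.
Discriminant D = b^2 - 4ac = (-1.155)^2 - 4*(-1.388)*1 = 1.334025 - (-5.552) = 6.886025.
D >= 0, so the roots are real: z = (-b +/- sqrt(D)) / (2a) = (1.155 +/- 2.624124) / (-2.776).
  z_1 = (1.155 + 2.624124) / (-2.776) = -1.3614,   |z_1| = 1.3614.
  z_2 = (1.155 - 2.624124) / (-2.776) = 0.5292,   |z_2| = 0.5292.
Moduli of all roots: 1.3614, 0.5292.
All moduli strictly greater than 1? No.
Verdict: Not invertible.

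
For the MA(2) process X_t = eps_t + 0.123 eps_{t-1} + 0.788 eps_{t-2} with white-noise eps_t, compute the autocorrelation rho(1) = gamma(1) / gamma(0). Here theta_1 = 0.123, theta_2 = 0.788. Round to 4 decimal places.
\rho(1) = 0.1344

For an MA(q) process with theta_0 = 1, the autocovariance is
  gamma(k) = sigma^2 * sum_{i=0..q-k} theta_i * theta_{i+k},
and rho(k) = gamma(k) / gamma(0). Sigma^2 cancels.
  numerator   = (1)*(0.123) + (0.123)*(0.788) = 0.219924.
  denominator = (1)^2 + (0.123)^2 + (0.788)^2 = 1.636073.
  rho(1) = 0.219924 / 1.636073 = 0.1344.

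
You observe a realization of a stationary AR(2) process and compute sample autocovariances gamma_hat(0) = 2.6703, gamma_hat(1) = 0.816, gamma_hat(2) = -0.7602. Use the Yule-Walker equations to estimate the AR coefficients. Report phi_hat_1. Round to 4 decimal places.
\hat\phi_{1} = 0.4330

The Yule-Walker equations for an AR(p) process read, in matrix form,
  Gamma_p phi = r_p,   with   (Gamma_p)_{ij} = gamma(|i - j|),
                       (r_p)_i = gamma(i),   i,j = 1..p.
Substitute the sample gammas (Toeplitz matrix and right-hand side of size 2):
  Gamma_p = [[2.6703, 0.816], [0.816, 2.6703]]
  r_p     = [0.816, -0.7602]
Written out:
  2.6703 phi_1 + 0.816 phi_2 = 0.816
  0.816 phi_1 + 2.6703 phi_2 = -0.7602
Solve by Cramer's rule:
  det = gamma(0)^2 - gamma(1)^2 = (2.6703)^2 - (0.816)^2 = 7.13050209 - 0.665856 = 6.46464609
  phi_hat_1 = [gamma(1) gamma(0) - gamma(1) gamma(2)] / det = [(0.816)(2.6703) - (0.816)(-0.7602)] / 6.46464609 = 2.799288 / 6.46464609 = 0.433
  phi_hat_2 = [gamma(0) gamma(2) - gamma(1)^2] / det = [(2.6703)(-0.7602) - (0.816)^2] / 6.46464609 = -2.69581806 / 6.46464609 = -0.417
So phi_hat = [0.4330, -0.4170].
Therefore phi_hat_1 = 0.4330.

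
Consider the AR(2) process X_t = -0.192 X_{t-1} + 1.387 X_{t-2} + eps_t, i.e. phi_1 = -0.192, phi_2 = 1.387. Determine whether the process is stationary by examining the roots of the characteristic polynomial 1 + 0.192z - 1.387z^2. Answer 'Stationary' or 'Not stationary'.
\text{Not stationary}

The AR(p) characteristic polynomial is P(z) = 1 + 0.192z - 1.387z^2.
Stationarity requires all roots to lie outside the unit circle, i.e. |z| > 1 for every root.
Set 1 + (0.192) z + (-1.387) z^2 = 0, i.e. a z^2 + b z + c = 0 with a = -1.387, b = 0.192, c = 1.
Discriminant D = b^2 - 4ac = (0.192)^2 - 4*(-1.387)*1 = 0.036864 - (-5.548) = 5.584864.
D >= 0, so the roots are real: z = (-b +/- sqrt(D)) / (2a) = (-0.192 +/- 2.363232) / (-2.774).
  z_1 = (-0.192 + 2.363232) / (-2.774) = -0.7827,   |z_1| = 0.7827.
  z_2 = (-0.192 - 2.363232) / (-2.774) = 0.9211,   |z_2| = 0.9211.
Moduli of all roots: 0.7827, 0.9211.
All moduli strictly greater than 1? No.
Verdict: Not stationary.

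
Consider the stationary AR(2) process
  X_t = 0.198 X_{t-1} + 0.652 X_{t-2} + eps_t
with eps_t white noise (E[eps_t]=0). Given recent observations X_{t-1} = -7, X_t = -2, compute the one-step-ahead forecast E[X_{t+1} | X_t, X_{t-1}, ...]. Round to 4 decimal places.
E[X_{t+1} \mid \mathcal F_t] = -4.9600

For an AR(p) model X_t = c + sum_i phi_i X_{t-i} + eps_t, the
one-step-ahead conditional mean is
  E[X_{t+1} | X_t, ...] = c + sum_i phi_i X_{t+1-i}.
Substitute known values:
  E[X_{t+1} | ...] = (0.198) * (-2) + (0.652) * (-7)
                   = -4.9600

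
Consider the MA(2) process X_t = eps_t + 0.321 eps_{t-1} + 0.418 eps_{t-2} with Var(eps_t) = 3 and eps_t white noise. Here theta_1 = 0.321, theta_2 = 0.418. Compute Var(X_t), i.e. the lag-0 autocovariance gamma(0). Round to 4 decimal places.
\gamma(0) = 3.8333

For an MA(q) process X_t = eps_t + sum_i theta_i eps_{t-i} with
Var(eps_t) = sigma^2, the variance is
  gamma(0) = sigma^2 * (1 + sum_i theta_i^2).
  sum_i theta_i^2 = (0.321)^2 + (0.418)^2 = 0.103041 + 0.174724 = 0.277765.
  gamma(0) = 3 * (1 + 0.277765) = 3 * 1.277765 = 3.833295, which rounds to 3.8333.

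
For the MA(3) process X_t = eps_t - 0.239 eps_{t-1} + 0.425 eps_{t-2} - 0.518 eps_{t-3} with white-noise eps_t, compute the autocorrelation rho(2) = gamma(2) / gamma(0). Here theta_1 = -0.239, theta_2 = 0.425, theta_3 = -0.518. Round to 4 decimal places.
\rho(2) = 0.3644

For an MA(q) process with theta_0 = 1, the autocovariance is
  gamma(k) = sigma^2 * sum_{i=0..q-k} theta_i * theta_{i+k},
and rho(k) = gamma(k) / gamma(0). Sigma^2 cancels.
  numerator   = (1)*(0.425) + (-0.239)*(-0.518) = 0.548802.
  denominator = (1)^2 + (-0.239)^2 + (0.425)^2 + (-0.518)^2 = 1.50607.
  rho(2) = 0.548802 / 1.50607 = 0.3644.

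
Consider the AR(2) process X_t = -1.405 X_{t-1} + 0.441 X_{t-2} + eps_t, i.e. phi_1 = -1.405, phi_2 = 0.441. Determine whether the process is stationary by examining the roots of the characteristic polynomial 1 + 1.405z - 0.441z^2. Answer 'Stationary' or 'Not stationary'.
\text{Not stationary}

The AR(p) characteristic polynomial is P(z) = 1 + 1.405z - 0.441z^2.
Stationarity requires all roots to lie outside the unit circle, i.e. |z| > 1 for every root.
Set 1 + (1.405) z + (-0.441) z^2 = 0, i.e. a z^2 + b z + c = 0 with a = -0.441, b = 1.405, c = 1.
Discriminant D = b^2 - 4ac = (1.405)^2 - 4*(-0.441)*1 = 1.974025 - (-1.764) = 3.738025.
D >= 0, so the roots are real: z = (-b +/- sqrt(D)) / (2a) = (-1.405 +/- 1.933397) / (-0.882).
  z_1 = (-1.405 + 1.933397) / (-0.882) = -0.5991,   |z_1| = 0.5991.
  z_2 = (-1.405 - 1.933397) / (-0.882) = 3.785,   |z_2| = 3.785.
Moduli of all roots: 0.5991, 3.7850.
All moduli strictly greater than 1? No.
Verdict: Not stationary.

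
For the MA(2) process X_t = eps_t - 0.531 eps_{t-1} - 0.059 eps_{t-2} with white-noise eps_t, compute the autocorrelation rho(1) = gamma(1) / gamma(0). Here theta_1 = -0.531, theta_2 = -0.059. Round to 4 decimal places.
\rho(1) = -0.3887

For an MA(q) process with theta_0 = 1, the autocovariance is
  gamma(k) = sigma^2 * sum_{i=0..q-k} theta_i * theta_{i+k},
and rho(k) = gamma(k) / gamma(0). Sigma^2 cancels.
  numerator   = (1)*(-0.531) + (-0.531)*(-0.059) = -0.499671.
  denominator = (1)^2 + (-0.531)^2 + (-0.059)^2 = 1.285442.
  rho(1) = -0.499671 / 1.285442 = -0.3887.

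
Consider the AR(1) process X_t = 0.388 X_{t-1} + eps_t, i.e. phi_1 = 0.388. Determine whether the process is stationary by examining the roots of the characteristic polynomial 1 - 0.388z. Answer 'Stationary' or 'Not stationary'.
\text{Stationary}

The AR(p) characteristic polynomial is P(z) = 1 - 0.388z.
Stationarity requires all roots to lie outside the unit circle, i.e. |z| > 1 for every root.
This is linear in z: 1 + (-0.388) z = 0  =>  z = -1/(-0.388) = 2.57732,  |z| = 2.57732.
Moduli of all roots: 2.5773.
All moduli strictly greater than 1? Yes.
Verdict: Stationary.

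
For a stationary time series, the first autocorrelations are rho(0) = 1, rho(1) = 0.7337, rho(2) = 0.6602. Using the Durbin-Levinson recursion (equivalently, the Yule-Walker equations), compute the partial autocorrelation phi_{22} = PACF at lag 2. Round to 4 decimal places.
\phi_{22} = 0.2640

The PACF at lag k is phi_{kk}, the last component of the solution
to the Yule-Walker system G_k phi = r_k where
  (G_k)_{ij} = rho(|i - j|), (r_k)_i = rho(i), i,j = 1..k.
Equivalently, Durbin-Levinson gives phi_{kk} iteratively:
  phi_{11} = rho(1)
  phi_{kk} = [rho(k) - sum_{j=1..k-1} phi_{k-1,j} rho(k-j)]
            / [1 - sum_{j=1..k-1} phi_{k-1,j} rho(j)],
  phi_{k,j} = phi_{k-1,j} - phi_{kk} phi_{k-1,k-j},  j = 1..k-1.
Step k = 1:
  phi_11 = rho(1) = 0.7337.
Step k = 2:
  phi_22 = [rho(2) - phi_11 rho(1)] / [1 - phi_11 rho(1)] = [0.6602 - (0.7337)(0.7337)] / [1 - (0.7337)(0.7337)]
         = 0.12188431 / 0.46168431 = 0.264.
Therefore phi_{22} = 0.2640.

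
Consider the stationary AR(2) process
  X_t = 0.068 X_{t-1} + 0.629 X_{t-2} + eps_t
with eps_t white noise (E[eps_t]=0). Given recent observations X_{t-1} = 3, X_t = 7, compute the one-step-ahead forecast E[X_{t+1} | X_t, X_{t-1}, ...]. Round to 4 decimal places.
E[X_{t+1} \mid \mathcal F_t] = 2.3630

For an AR(p) model X_t = c + sum_i phi_i X_{t-i} + eps_t, the
one-step-ahead conditional mean is
  E[X_{t+1} | X_t, ...] = c + sum_i phi_i X_{t+1-i}.
Substitute known values:
  E[X_{t+1} | ...] = (0.068) * (7) + (0.629) * (3)
                   = 2.3630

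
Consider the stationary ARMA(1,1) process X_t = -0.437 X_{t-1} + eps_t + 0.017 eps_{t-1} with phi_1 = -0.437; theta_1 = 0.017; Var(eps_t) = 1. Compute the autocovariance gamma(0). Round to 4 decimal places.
\gamma(0) = 1.2180

Multiply the model equation by X_{t-k} and take expectations. With theta_0 = psi_0 = 1 and psi_j the MA(infinity) weights, this gives
  gamma(k) - sum_i phi_i gamma(k-i) = c_k,
  c_k = sigma^2 * sum_{j=k..q} theta_j psi_{j-k}   (c_k = 0 for k > q),
using gamma(-m) = gamma(m).
psi-weights needed (psi_j = theta_j + sum_i phi_i psi_{j-i}):
  psi_1 = theta_1 + phi_1 = 0.017 + (-0.437) = -0.42
Right-hand sides:
  c_0 = sigma^2 (1 + theta_1 psi_1) = 1 * (1 + (0.017)(-0.42)) = 1 * 0.99286 = 0.99286
  c_1 = sigma^2 theta_1 = 1 * (0.017) = 0.017
  c_2 = 0
Equations for k = 0 and k = 1 (AR order 1):
  gamma(0) = phi_1 gamma(1) + c_0
  gamma(1) = phi_1 gamma(0) + c_1
Substituting the second into the first: gamma(0) (1 - phi_1^2) = c_0 + phi_1 c_1, so
  gamma(0) = (c_0 + phi_1 c_1) / (1 - phi_1^2) = (0.99286 + (-0.437)(0.017)) / (1 - (-0.437)^2) = 0.985431 / 0.809031 = 1.218039.
Therefore gamma(0) = 1.2180 (to 4 decimal places).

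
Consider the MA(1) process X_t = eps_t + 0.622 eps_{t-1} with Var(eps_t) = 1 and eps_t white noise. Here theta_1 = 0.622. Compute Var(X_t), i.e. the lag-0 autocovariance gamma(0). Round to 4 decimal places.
\gamma(0) = 1.3869

For an MA(q) process X_t = eps_t + sum_i theta_i eps_{t-i} with
Var(eps_t) = sigma^2, the variance is
  gamma(0) = sigma^2 * (1 + sum_i theta_i^2).
  sum_i theta_i^2 = (0.622)^2 = 0.386884.
  gamma(0) = 1 * (1 + 0.386884) = 1 * 1.386884 = 1.386884, which rounds to 1.3869.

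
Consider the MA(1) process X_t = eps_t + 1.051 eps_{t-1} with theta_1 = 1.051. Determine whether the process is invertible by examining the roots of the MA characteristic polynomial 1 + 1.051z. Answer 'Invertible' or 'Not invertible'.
\text{Not invertible}

The MA(q) characteristic polynomial is P(z) = 1 + 1.051z.
Invertibility requires all roots to lie outside the unit circle, i.e. |z| > 1 for every root.
This is linear in z: 1 + (1.051) z = 0  =>  z = -1/(1.051) = -0.951475,  |z| = 0.951475.
Moduli of all roots: 0.9515.
All moduli strictly greater than 1? No.
Verdict: Not invertible.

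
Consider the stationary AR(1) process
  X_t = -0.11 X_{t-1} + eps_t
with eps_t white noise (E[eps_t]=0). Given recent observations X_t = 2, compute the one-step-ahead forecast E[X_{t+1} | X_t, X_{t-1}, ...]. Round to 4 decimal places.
E[X_{t+1} \mid \mathcal F_t] = -0.2200

For an AR(p) model X_t = c + sum_i phi_i X_{t-i} + eps_t, the
one-step-ahead conditional mean is
  E[X_{t+1} | X_t, ...] = c + sum_i phi_i X_{t+1-i}.
Substitute known values:
  E[X_{t+1} | ...] = (-0.11) * (2)
                   = -0.2200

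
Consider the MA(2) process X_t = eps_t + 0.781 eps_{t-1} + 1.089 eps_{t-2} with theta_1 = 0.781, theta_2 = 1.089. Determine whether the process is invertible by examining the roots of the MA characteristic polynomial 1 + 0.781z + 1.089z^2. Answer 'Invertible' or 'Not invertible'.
\text{Not invertible}

The MA(q) characteristic polynomial is P(z) = 1 + 0.781z + 1.089z^2.
Invertibility requires all roots to lie outside the unit circle, i.e. |z| > 1 for every root.
Set 1 + (0.781) z + (1.089) z^2 = 0, i.e. a z^2 + b z + c = 0 with a = 1.089, b = 0.781, c = 1.
Discriminant D = b^2 - 4ac = (0.781)^2 - 4*(1.089)*1 = 0.609961 - (4.356) = -3.746039.
D < 0, so the roots are the complex-conjugate pair z = (-b +/- i sqrt(-D)) / (2a) = -0.3586 +/- 0.8886i.
For a conjugate pair |z|^2 = z * conj(z) = (product of roots) = c/a = 1/(1.089) = 0.918274, so |z| = sqrt(0.918274) = 0.9583 for both roots.
Moduli of all roots: 0.9583, 0.9583.
All moduli strictly greater than 1? No.
Verdict: Not invertible.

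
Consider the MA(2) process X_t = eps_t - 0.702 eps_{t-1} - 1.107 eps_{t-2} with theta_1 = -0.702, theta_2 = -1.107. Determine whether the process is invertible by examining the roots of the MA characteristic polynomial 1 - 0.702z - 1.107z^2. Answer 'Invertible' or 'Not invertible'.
\text{Not invertible}

The MA(q) characteristic polynomial is P(z) = 1 - 0.702z - 1.107z^2.
Invertibility requires all roots to lie outside the unit circle, i.e. |z| > 1 for every root.
Set 1 + (-0.702) z + (-1.107) z^2 = 0, i.e. a z^2 + b z + c = 0 with a = -1.107, b = -0.702, c = 1.
Discriminant D = b^2 - 4ac = (-0.702)^2 - 4*(-1.107)*1 = 0.492804 - (-4.428) = 4.920804.
D >= 0, so the roots are real: z = (-b +/- sqrt(D)) / (2a) = (0.702 +/- 2.218289) / (-2.214).
  z_1 = (0.702 + 2.218289) / (-2.214) = -1.319,   |z_1| = 1.319.
  z_2 = (0.702 - 2.218289) / (-2.214) = 0.6849,   |z_2| = 0.6849.
Moduli of all roots: 1.3190, 0.6849.
All moduli strictly greater than 1? No.
Verdict: Not invertible.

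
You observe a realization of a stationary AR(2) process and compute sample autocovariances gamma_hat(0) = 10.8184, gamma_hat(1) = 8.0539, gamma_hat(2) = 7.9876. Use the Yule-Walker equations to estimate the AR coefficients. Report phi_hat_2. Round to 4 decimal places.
\hat\phi_{2} = 0.4130

The Yule-Walker equations for an AR(p) process read, in matrix form,
  Gamma_p phi = r_p,   with   (Gamma_p)_{ij} = gamma(|i - j|),
                       (r_p)_i = gamma(i),   i,j = 1..p.
Substitute the sample gammas (Toeplitz matrix and right-hand side of size 2):
  Gamma_p = [[10.8184, 8.0539], [8.0539, 10.8184]]
  r_p     = [8.0539, 7.9876]
Written out:
  10.8184 phi_1 + 8.0539 phi_2 = 8.0539
  8.0539 phi_1 + 10.8184 phi_2 = 7.9876
Solve by Cramer's rule:
  det = gamma(0)^2 - gamma(1)^2 = (10.8184)^2 - (8.0539)^2 = 117.03777856 - 64.86530521 = 52.17247335
  phi_hat_1 = [gamma(1) gamma(0) - gamma(1) gamma(2)] / det = [(8.0539)(10.8184) - (8.0539)(7.9876)] / 52.17247335 = 22.79898012 / 52.17247335 = 0.437
  phi_hat_2 = [gamma(0) gamma(2) - gamma(1)^2] / det = [(10.8184)(7.9876) - (8.0539)^2] / 52.17247335 = 21.54774663 / 52.17247335 = 0.413
So phi_hat = [0.4370, 0.4130].
Therefore phi_hat_2 = 0.4130.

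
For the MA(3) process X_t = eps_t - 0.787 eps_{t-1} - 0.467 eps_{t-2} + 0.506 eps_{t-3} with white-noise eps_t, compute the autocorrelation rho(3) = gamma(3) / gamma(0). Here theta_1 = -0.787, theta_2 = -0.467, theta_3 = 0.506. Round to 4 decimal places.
\rho(3) = 0.2417

For an MA(q) process with theta_0 = 1, the autocovariance is
  gamma(k) = sigma^2 * sum_{i=0..q-k} theta_i * theta_{i+k},
and rho(k) = gamma(k) / gamma(0). Sigma^2 cancels.
  numerator   = (1)*(0.506) = 0.506.
  denominator = (1)^2 + (-0.787)^2 + (-0.467)^2 + (0.506)^2 = 2.093494.
  rho(3) = 0.506 / 2.093494 = 0.2417.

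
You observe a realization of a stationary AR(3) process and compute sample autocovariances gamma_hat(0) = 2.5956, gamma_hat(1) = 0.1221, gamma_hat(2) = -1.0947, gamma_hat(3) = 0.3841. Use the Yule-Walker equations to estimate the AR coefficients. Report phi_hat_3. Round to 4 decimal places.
\hat\phi_{3} = 0.2400

The Yule-Walker equations for an AR(p) process read, in matrix form,
  Gamma_p phi = r_p,   with   (Gamma_p)_{ij} = gamma(|i - j|),
                       (r_p)_i = gamma(i),   i,j = 1..p.
Substitute the sample gammas (Toeplitz matrix and right-hand side of size 3):
  Gamma_p = [[2.5956, 0.1221, -1.0947], [0.1221, 2.5956, 0.1221], [-1.0947, 0.1221, 2.5956]]
  r_p     = [0.1221, -1.0947, 0.3841]
Written out (R1..R3):
  (R1) 2.5956 phi_1 + 0.1221 phi_2 - 1.0947 phi_3 = 0.1221
  (R2) 0.1221 phi_1 + 2.5956 phi_2 + 0.1221 phi_3 = -1.0947
  (R3) -1.0947 phi_1 + 0.1221 phi_2 + 2.5956 phi_3 = 0.3841
Gaussian elimination:
  R2 <- R2 - (0.1221/2.5956) R1 = R2 - (0.047041) R1:  2.589856 phi_2 + 0.173596 phi_3 = -1.100444
  R3 <- R3 - (-1.0947/2.5956) R1 = R3 - (-0.421752) R1:  0.173596 phi_2 + 2.133908 phi_3 = 0.435596
  R3 <- R3 - (0.173596/2.589856) R2 = R3 - (0.067029) R2:  2.122272 phi_3 = 0.509358
Back-substitution:
  phi_hat_3 = 0.509358 / 2.122272 = 0.240006
  phi_hat_2 = (-1.100444 - (0.173596)(0.240006)) / 2.589856 = -0.440993
  phi_hat_1 = (0.1221 - (0.1221)(-0.440993) - (-1.0947)(0.240006)) / 2.5956 = 0.169009
So phi_hat = [0.1690, -0.4410, 0.2400].
Therefore phi_hat_3 = 0.2400.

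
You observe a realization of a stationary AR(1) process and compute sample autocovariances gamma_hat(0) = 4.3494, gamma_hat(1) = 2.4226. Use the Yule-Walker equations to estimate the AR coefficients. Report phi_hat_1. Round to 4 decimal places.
\hat\phi_{1} = 0.5570

The Yule-Walker equations for an AR(p) process read, in matrix form,
  Gamma_p phi = r_p,   with   (Gamma_p)_{ij} = gamma(|i - j|),
                       (r_p)_i = gamma(i),   i,j = 1..p.
Substitute the sample gammas (Toeplitz matrix and right-hand side of size 1):
  Gamma_p = [[4.3494]]
  r_p     = [2.4226]
With p = 1 this is the single equation gamma(0) phi_1 = gamma(1):
  phi_hat_1 = gamma(1) / gamma(0) = 2.4226 / 4.3494 = 0.5570.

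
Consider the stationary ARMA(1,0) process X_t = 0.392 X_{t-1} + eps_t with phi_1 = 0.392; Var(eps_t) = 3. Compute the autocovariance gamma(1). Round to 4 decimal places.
\gamma(1) = 1.3895

Multiply the model equation by X_{t-k} and take expectations. With theta_0 = psi_0 = 1 and psi_j the MA(infinity) weights, this gives
  gamma(k) - sum_i phi_i gamma(k-i) = c_k,
  c_k = sigma^2 * sum_{j=k..q} theta_j psi_{j-k}   (c_k = 0 for k > q),
using gamma(-m) = gamma(m).
Pure AR (q = 0): c_0 = sigma^2 = 3, c_k = 0 for k >= 1.
Equations for k = 0 and k = 1 (AR order 1):
  gamma(0) = phi_1 gamma(1) + c_0
  gamma(1) = phi_1 gamma(0) + c_1
Substituting the second into the first: gamma(0) (1 - phi_1^2) = c_0 + phi_1 c_1, so
  gamma(0) = c_0 / (1 - phi_1^2) = 3 / (1 - (0.392)^2) = 3 / 0.846336 = 3.544691.
  gamma(1) = phi_1 gamma(0) = (0.392)(3.544691) = 1.389519.
Therefore gamma(1) = 1.3895 (to 4 decimal places).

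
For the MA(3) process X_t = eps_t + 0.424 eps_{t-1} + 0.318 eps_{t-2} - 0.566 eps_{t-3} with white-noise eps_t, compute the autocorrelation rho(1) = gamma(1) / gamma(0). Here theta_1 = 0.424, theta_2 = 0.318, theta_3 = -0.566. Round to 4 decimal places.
\rho(1) = 0.2366

For an MA(q) process with theta_0 = 1, the autocovariance is
  gamma(k) = sigma^2 * sum_{i=0..q-k} theta_i * theta_{i+k},
and rho(k) = gamma(k) / gamma(0). Sigma^2 cancels.
  numerator   = (1)*(0.424) + (0.424)*(0.318) + (0.318)*(-0.566) = 0.378844.
  denominator = (1)^2 + (0.424)^2 + (0.318)^2 + (-0.566)^2 = 1.601256.
  rho(1) = 0.378844 / 1.601256 = 0.2366.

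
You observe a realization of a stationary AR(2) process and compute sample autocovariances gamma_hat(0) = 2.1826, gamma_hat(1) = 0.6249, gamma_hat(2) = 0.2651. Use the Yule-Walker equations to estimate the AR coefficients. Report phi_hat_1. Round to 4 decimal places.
\hat\phi_{1} = 0.2740

The Yule-Walker equations for an AR(p) process read, in matrix form,
  Gamma_p phi = r_p,   with   (Gamma_p)_{ij} = gamma(|i - j|),
                       (r_p)_i = gamma(i),   i,j = 1..p.
Substitute the sample gammas (Toeplitz matrix and right-hand side of size 2):
  Gamma_p = [[2.1826, 0.6249], [0.6249, 2.1826]]
  r_p     = [0.6249, 0.2651]
Written out:
  2.1826 phi_1 + 0.6249 phi_2 = 0.6249
  0.6249 phi_1 + 2.1826 phi_2 = 0.2651
Solve by Cramer's rule:
  det = gamma(0)^2 - gamma(1)^2 = (2.1826)^2 - (0.6249)^2 = 4.76374276 - 0.39050001 = 4.37324275
  phi_hat_1 = [gamma(1) gamma(0) - gamma(1) gamma(2)] / det = [(0.6249)(2.1826) - (0.6249)(0.2651)] / 4.37324275 = 1.19824575 / 4.37324275 = 0.274
  phi_hat_2 = [gamma(0) gamma(2) - gamma(1)^2] / det = [(2.1826)(0.2651) - (0.6249)^2] / 4.37324275 = 0.18810725 / 4.37324275 = 0.043
So phi_hat = [0.2740, 0.0430].
Therefore phi_hat_1 = 0.2740.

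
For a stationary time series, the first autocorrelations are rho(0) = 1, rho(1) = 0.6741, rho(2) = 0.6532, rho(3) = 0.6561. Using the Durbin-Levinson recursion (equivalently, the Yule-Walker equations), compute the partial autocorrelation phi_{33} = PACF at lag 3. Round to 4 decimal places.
\phi_{33} = 0.2760

The PACF at lag k is phi_{kk}, the last component of the solution
to the Yule-Walker system G_k phi = r_k where
  (G_k)_{ij} = rho(|i - j|), (r_k)_i = rho(i), i,j = 1..k.
Equivalently, Durbin-Levinson gives phi_{kk} iteratively:
  phi_{11} = rho(1)
  phi_{kk} = [rho(k) - sum_{j=1..k-1} phi_{k-1,j} rho(k-j)]
            / [1 - sum_{j=1..k-1} phi_{k-1,j} rho(j)],
  phi_{k,j} = phi_{k-1,j} - phi_{kk} phi_{k-1,k-j},  j = 1..k-1.
Step k = 1:
  phi_11 = rho(1) = 0.6741.
Step k = 2:
  phi_22 = [rho(2) - phi_11 rho(1)] / [1 - phi_11 rho(1)] = [0.6532 - (0.6741)(0.6741)] / [1 - (0.6741)(0.6741)]
         = 0.19878919 / 0.54558919 = 0.364357.
  Update: phi_21 = phi_11 - phi_22 phi_11 = 0.6741 - (0.364357)(0.6741) = 0.428487.
Step k = 3:
  phi_33 = [rho(3) - phi_21 rho(2) - phi_22 rho(1)] / [1 - phi_21 rho(1) - phi_22 rho(2)]
    numerator   = 0.6561 - (0.428487)(0.6532) - (0.364357)(0.6741) = 0.13059929
    denominator = 1 - (0.428487)(0.6741) - (0.364357)(0.6532) = 0.47315898
  phi_33 = 0.13059929 / 0.47315898 = 0.276.
Therefore phi_{33} = 0.2760.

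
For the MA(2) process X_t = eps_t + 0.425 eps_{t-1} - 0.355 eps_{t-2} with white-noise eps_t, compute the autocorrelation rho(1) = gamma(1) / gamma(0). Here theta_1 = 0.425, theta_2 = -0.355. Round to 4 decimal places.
\rho(1) = 0.2098

For an MA(q) process with theta_0 = 1, the autocovariance is
  gamma(k) = sigma^2 * sum_{i=0..q-k} theta_i * theta_{i+k},
and rho(k) = gamma(k) / gamma(0). Sigma^2 cancels.
  numerator   = (1)*(0.425) + (0.425)*(-0.355) = 0.274125.
  denominator = (1)^2 + (0.425)^2 + (-0.355)^2 = 1.30665.
  rho(1) = 0.274125 / 1.30665 = 0.2098.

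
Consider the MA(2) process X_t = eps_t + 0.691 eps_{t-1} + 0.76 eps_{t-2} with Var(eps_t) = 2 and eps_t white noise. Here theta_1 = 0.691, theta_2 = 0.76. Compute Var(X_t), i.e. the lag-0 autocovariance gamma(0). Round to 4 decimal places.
\gamma(0) = 4.1102

For an MA(q) process X_t = eps_t + sum_i theta_i eps_{t-i} with
Var(eps_t) = sigma^2, the variance is
  gamma(0) = sigma^2 * (1 + sum_i theta_i^2).
  sum_i theta_i^2 = (0.691)^2 + (0.76)^2 = 0.477481 + 0.5776 = 1.055081.
  gamma(0) = 2 * (1 + 1.055081) = 2 * 2.055081 = 4.110162, which rounds to 4.1102.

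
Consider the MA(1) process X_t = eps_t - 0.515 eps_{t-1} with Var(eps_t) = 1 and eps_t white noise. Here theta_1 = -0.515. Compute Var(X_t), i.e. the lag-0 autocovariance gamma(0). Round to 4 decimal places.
\gamma(0) = 1.2652

For an MA(q) process X_t = eps_t + sum_i theta_i eps_{t-i} with
Var(eps_t) = sigma^2, the variance is
  gamma(0) = sigma^2 * (1 + sum_i theta_i^2).
  sum_i theta_i^2 = (-0.515)^2 = 0.265225.
  gamma(0) = 1 * (1 + 0.265225) = 1 * 1.265225 = 1.265225, which rounds to 1.2652.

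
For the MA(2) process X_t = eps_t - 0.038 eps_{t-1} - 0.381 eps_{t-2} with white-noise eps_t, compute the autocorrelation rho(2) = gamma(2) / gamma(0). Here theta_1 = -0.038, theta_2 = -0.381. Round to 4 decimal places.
\rho(2) = -0.3323

For an MA(q) process with theta_0 = 1, the autocovariance is
  gamma(k) = sigma^2 * sum_{i=0..q-k} theta_i * theta_{i+k},
and rho(k) = gamma(k) / gamma(0). Sigma^2 cancels.
  numerator   = (1)*(-0.381) = -0.381.
  denominator = (1)^2 + (-0.038)^2 + (-0.381)^2 = 1.146605.
  rho(2) = -0.381 / 1.146605 = -0.3323.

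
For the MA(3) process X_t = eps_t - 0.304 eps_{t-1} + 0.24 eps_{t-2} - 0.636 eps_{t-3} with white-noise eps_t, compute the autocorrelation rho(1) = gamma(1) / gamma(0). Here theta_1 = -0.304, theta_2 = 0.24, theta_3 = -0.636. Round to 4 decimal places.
\rho(1) = -0.3407

For an MA(q) process with theta_0 = 1, the autocovariance is
  gamma(k) = sigma^2 * sum_{i=0..q-k} theta_i * theta_{i+k},
and rho(k) = gamma(k) / gamma(0). Sigma^2 cancels.
  numerator   = (1)*(-0.304) + (-0.304)*(0.24) + (0.24)*(-0.636) = -0.5296.
  denominator = (1)^2 + (-0.304)^2 + (0.24)^2 + (-0.636)^2 = 1.554512.
  rho(1) = -0.5296 / 1.554512 = -0.3407.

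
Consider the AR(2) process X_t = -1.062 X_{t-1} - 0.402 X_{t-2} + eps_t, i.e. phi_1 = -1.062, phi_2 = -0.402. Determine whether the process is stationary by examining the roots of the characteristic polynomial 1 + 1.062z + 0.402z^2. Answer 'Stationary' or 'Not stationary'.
\text{Stationary}

The AR(p) characteristic polynomial is P(z) = 1 + 1.062z + 0.402z^2.
Stationarity requires all roots to lie outside the unit circle, i.e. |z| > 1 for every root.
Set 1 + (1.062) z + (0.402) z^2 = 0, i.e. a z^2 + b z + c = 0 with a = 0.402, b = 1.062, c = 1.
Discriminant D = b^2 - 4ac = (1.062)^2 - 4*(0.402)*1 = 1.127844 - (1.608) = -0.480156.
D < 0, so the roots are the complex-conjugate pair z = (-b +/- i sqrt(-D)) / (2a) = -1.3209 +/- 0.8619i.
For a conjugate pair |z|^2 = z * conj(z) = (product of roots) = c/a = 1/(0.402) = 2.487562, so |z| = sqrt(2.487562) = 1.5772 for both roots.
Moduli of all roots: 1.5772, 1.5772.
All moduli strictly greater than 1? Yes.
Verdict: Stationary.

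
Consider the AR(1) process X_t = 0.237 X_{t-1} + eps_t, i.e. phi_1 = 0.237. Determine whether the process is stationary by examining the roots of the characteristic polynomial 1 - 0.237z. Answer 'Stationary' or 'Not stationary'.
\text{Stationary}

The AR(p) characteristic polynomial is P(z) = 1 - 0.237z.
Stationarity requires all roots to lie outside the unit circle, i.e. |z| > 1 for every root.
This is linear in z: 1 + (-0.237) z = 0  =>  z = -1/(-0.237) = 4.219409,  |z| = 4.219409.
Moduli of all roots: 4.2194.
All moduli strictly greater than 1? Yes.
Verdict: Stationary.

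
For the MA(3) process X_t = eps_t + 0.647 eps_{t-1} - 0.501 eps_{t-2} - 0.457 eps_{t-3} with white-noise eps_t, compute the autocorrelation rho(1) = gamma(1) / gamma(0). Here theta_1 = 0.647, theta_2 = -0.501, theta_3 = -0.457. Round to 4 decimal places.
\rho(1) = 0.2938

For an MA(q) process with theta_0 = 1, the autocovariance is
  gamma(k) = sigma^2 * sum_{i=0..q-k} theta_i * theta_{i+k},
and rho(k) = gamma(k) / gamma(0). Sigma^2 cancels.
  numerator   = (1)*(0.647) + (0.647)*(-0.501) + (-0.501)*(-0.457) = 0.55181.
  denominator = (1)^2 + (0.647)^2 + (-0.501)^2 + (-0.457)^2 = 1.878459.
  rho(1) = 0.55181 / 1.878459 = 0.2938.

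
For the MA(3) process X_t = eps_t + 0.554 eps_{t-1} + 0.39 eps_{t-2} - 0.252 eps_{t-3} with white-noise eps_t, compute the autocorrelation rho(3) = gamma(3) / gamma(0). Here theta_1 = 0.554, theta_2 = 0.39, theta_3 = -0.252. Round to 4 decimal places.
\rho(3) = -0.1655

For an MA(q) process with theta_0 = 1, the autocovariance is
  gamma(k) = sigma^2 * sum_{i=0..q-k} theta_i * theta_{i+k},
and rho(k) = gamma(k) / gamma(0). Sigma^2 cancels.
  numerator   = (1)*(-0.252) = -0.252.
  denominator = (1)^2 + (0.554)^2 + (0.39)^2 + (-0.252)^2 = 1.52252.
  rho(3) = -0.252 / 1.52252 = -0.1655.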